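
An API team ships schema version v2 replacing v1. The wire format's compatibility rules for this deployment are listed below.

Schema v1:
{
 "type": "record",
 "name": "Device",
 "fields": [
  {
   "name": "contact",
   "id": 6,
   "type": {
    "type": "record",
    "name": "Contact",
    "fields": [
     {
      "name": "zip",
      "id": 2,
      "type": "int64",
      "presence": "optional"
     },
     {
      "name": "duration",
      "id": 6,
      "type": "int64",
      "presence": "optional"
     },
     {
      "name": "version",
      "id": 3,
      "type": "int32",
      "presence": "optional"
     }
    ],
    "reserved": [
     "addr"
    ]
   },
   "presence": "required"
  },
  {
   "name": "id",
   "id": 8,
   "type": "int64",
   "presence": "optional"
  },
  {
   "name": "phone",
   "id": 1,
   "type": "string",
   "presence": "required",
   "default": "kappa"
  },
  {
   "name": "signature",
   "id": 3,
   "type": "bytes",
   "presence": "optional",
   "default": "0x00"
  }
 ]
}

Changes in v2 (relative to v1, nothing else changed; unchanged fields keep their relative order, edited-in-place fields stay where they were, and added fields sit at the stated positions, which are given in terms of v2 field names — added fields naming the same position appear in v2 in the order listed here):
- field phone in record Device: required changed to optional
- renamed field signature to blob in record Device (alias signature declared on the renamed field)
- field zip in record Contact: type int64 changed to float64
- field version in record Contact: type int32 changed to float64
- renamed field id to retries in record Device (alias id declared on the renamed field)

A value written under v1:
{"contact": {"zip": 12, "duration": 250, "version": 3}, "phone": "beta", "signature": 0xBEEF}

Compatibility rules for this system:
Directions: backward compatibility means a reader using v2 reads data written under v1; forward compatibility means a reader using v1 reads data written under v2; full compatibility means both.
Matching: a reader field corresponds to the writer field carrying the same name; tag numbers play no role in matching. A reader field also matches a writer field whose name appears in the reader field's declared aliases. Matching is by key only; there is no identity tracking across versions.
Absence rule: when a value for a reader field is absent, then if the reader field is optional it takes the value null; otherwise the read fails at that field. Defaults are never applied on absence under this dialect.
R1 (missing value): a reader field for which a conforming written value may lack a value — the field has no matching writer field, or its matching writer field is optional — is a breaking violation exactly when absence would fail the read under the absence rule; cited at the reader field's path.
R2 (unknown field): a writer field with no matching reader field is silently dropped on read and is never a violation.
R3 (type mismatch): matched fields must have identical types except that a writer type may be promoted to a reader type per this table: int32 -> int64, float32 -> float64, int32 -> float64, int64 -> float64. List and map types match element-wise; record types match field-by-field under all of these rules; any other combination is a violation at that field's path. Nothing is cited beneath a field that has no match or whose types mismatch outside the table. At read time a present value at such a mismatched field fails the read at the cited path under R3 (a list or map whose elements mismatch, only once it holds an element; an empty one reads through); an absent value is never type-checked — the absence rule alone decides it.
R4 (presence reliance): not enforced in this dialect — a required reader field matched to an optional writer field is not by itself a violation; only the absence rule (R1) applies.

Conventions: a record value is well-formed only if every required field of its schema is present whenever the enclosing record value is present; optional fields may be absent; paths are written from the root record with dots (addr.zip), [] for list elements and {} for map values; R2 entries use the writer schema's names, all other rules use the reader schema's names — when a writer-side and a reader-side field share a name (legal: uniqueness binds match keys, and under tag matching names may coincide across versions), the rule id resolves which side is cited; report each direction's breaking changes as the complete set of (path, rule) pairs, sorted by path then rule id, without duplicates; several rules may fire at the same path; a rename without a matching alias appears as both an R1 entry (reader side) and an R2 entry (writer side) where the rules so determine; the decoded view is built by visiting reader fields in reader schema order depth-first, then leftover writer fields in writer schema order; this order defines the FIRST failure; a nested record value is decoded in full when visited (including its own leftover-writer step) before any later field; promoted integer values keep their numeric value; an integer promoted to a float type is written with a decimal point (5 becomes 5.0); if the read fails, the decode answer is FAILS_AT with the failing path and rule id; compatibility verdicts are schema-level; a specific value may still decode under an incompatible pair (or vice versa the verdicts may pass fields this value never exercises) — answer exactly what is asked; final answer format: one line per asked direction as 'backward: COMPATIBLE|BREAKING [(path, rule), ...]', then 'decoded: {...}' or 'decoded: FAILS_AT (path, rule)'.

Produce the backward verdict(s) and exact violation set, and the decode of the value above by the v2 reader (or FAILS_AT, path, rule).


backward: COMPATIBLE []; decoded: {"contact": {"zip": 12.0, "duration": 250, "version": 3.0}, "retries": null, "phone": "beta", "blob": 0xBEEF}

arrows below run writer -> reader for Device
backward pass over Device, reader schema v2, writer schema v1:
  contact: Contact -> Contact, writer required; from contact
  retries: int64 -> int64, writer optional; from id
  phone: string -> string, writer required; from phone
  blob: bytes -> bytes, writer optional; from signature
  contact.zip: int64 -> float64, writer optional; from contact.zip
  contact.duration: int64 -> int64, writer optional; from contact.duration
  contact.version: int32 -> float64, writer optional; from contact.version
  => backward: COMPATIBLE
migrating the Device value to v2:
  contact.zip := 12.0 (int64 -> float64)
  contact.duration := 250
  contact.version := 3.0 (int32 -> float64)
  retries := null (not supplied -> null)
  phone := "beta"
  blob := 0xBEEF (from writer signature)
  => decoded: {"contact": {"zip": 12.0, "duration": 250, "version": 3.0}, "retries": null, "phone": "beta", "blob": 0xBEEF}
ruling out the remaining Device differences:
  field phone in record Device: required changed to optional -> matters only for Device's forward compatibility — outside the asked direction
  field zip in record Contact: type int64 changed to float64 -> matters only for Device's forward compatibility — outside the asked direction
  field version in record Contact: type int32 changed to float64 -> matters only for Device's forward compatibility — outside the asked direction


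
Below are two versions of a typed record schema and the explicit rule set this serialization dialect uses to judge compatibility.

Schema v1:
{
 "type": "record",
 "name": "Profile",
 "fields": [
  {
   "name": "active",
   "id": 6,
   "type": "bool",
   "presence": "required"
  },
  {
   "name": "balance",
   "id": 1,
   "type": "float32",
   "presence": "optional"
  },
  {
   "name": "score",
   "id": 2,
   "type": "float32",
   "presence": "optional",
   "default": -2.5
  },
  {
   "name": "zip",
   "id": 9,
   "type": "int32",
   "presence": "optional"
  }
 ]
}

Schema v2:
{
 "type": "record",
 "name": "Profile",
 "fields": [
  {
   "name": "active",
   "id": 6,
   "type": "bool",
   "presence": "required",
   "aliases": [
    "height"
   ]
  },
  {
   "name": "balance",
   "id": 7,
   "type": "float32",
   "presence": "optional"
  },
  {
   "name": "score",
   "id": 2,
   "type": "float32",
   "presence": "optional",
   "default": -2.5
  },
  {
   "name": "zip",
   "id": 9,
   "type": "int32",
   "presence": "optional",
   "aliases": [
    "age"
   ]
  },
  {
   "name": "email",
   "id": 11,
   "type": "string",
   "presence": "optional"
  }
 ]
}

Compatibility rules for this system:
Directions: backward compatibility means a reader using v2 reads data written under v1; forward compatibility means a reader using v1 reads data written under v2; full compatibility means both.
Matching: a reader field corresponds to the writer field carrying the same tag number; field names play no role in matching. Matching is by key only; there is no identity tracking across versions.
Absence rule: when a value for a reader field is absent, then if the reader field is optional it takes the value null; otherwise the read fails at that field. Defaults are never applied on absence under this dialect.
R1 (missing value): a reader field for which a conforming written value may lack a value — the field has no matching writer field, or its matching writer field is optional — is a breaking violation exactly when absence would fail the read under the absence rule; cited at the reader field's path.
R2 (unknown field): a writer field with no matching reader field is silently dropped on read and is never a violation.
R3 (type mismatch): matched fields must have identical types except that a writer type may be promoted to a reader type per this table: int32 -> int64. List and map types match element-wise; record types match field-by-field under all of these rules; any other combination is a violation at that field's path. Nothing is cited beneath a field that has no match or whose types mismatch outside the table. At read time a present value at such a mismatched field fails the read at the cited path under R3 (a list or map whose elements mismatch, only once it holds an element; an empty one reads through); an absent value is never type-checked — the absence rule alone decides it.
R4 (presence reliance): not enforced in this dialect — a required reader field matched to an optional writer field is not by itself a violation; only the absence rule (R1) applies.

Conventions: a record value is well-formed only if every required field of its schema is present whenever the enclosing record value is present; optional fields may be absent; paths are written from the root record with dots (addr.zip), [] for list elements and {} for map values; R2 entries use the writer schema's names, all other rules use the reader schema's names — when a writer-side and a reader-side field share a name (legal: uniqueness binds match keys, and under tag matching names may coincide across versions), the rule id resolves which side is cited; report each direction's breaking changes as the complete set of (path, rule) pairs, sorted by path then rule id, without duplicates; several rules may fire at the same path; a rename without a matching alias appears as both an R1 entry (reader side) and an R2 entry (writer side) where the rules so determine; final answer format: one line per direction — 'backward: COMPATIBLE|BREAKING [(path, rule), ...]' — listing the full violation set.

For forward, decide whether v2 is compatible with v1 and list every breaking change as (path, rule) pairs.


forward: COMPATIBLE []

the writer's type comes first in each Profile pair
forward pass over Profile, reader schema v1, writer schema v2:
  active: bool -> bool, writer required; from active
  balance: no writer match
  score: float32 -> float32, writer optional; from score
  zip: int32 -> int32, writer optional; from zip
  writer balance: unknown to reader
  writer email: unknown to reader
  => forward verdict for Profile: COMPATIBLE, no violations
the rest of the Profile diff is inert for this question:
  added field email to record Profile: optional string, tag 11 (in v2 it sits last) -> fires no rule on Profile, leaving the asked answer as it is
  field balance in record Profile: tag 1 changed to 7 -> fires no rule on Profile, leaving the asked answer as it is


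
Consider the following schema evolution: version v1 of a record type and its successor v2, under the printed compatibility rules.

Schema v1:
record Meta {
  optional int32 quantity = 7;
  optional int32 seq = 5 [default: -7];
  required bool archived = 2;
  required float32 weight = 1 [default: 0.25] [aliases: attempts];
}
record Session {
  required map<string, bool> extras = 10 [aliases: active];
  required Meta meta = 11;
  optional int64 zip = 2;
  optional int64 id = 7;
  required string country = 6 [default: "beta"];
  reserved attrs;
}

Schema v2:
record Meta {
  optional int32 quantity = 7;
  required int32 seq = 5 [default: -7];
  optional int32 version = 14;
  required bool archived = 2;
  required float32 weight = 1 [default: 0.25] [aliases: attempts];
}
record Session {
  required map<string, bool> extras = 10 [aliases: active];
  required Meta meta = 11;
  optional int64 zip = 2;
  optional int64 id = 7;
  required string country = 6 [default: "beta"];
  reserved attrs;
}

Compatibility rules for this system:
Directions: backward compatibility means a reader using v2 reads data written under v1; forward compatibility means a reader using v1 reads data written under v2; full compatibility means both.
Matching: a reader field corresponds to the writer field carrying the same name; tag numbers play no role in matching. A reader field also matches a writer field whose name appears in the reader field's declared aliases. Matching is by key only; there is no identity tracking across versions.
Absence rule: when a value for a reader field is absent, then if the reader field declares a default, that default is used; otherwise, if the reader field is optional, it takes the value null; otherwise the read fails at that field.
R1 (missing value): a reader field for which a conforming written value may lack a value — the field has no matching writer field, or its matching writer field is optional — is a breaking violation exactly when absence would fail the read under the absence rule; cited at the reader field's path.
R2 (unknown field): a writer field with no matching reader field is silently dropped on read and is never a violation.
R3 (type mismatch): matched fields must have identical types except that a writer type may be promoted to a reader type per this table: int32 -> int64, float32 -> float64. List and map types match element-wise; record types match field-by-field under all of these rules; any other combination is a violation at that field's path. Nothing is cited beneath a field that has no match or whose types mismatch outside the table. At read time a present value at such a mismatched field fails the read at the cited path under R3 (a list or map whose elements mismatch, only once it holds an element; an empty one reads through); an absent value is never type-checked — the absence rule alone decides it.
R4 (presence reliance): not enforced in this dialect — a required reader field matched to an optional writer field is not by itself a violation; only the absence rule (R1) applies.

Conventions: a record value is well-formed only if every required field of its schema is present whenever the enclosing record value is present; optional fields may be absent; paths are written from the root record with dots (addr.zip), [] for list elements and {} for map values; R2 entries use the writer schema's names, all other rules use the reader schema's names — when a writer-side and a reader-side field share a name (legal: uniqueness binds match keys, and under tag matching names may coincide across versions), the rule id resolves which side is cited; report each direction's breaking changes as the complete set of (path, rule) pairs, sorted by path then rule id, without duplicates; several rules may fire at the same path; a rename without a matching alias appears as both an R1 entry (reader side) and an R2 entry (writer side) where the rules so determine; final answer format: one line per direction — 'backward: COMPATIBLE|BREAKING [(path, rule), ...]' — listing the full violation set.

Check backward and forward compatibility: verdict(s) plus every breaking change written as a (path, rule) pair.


backward: COMPATIBLE []; forward: COMPATIBLE []

the writer's type comes first in each Session pair
backward pass over Session, reader schema v2, writer schema v1:
  extras: paired with writer extras (map<string, bool> -> map<string, bool>; writer required)
  meta: paired with writer meta (Meta -> Meta; writer required)
  zip: paired with writer zip (int64 -> int64; writer optional)
  id: paired with writer id (int64 -> int64; writer optional)
  country: paired with writer country (string -> string; writer required)
  meta.quantity: paired with writer meta.quantity (int32 -> int32; writer optional)
  meta.seq: paired with writer meta.seq (int32 -> int32; writer optional)
  meta.version has no writer counterpart
  meta.archived: paired with writer meta.archived (bool -> bool; writer required)
  meta.weight: paired with writer meta.weight (float32 -> float32; writer required)
  => backward: COMPATIBLE
forward pass over Session, reader schema v1, writer schema v2:
  extras: paired with writer extras (map<string, bool> -> map<string, bool>; writer required)
  meta: paired with writer meta (Meta -> Meta; writer required)
  zip: paired with writer zip (int64 -> int64; writer optional)
  id: paired with writer id (int64 -> int64; writer optional)
  country: paired with writer country (string -> string; writer required)
  meta.quantity: paired with writer meta.quantity (int32 -> int32; writer optional)
  meta.seq: paired with writer meta.seq (int32 -> int32; writer required)
  meta.archived: paired with writer meta.archived (bool -> bool; writer required)
  meta.weight: paired with writer meta.weight (float32 -> float32; writer required)
  writer meta.version: unknown to reader
  => forward: COMPATIBLE


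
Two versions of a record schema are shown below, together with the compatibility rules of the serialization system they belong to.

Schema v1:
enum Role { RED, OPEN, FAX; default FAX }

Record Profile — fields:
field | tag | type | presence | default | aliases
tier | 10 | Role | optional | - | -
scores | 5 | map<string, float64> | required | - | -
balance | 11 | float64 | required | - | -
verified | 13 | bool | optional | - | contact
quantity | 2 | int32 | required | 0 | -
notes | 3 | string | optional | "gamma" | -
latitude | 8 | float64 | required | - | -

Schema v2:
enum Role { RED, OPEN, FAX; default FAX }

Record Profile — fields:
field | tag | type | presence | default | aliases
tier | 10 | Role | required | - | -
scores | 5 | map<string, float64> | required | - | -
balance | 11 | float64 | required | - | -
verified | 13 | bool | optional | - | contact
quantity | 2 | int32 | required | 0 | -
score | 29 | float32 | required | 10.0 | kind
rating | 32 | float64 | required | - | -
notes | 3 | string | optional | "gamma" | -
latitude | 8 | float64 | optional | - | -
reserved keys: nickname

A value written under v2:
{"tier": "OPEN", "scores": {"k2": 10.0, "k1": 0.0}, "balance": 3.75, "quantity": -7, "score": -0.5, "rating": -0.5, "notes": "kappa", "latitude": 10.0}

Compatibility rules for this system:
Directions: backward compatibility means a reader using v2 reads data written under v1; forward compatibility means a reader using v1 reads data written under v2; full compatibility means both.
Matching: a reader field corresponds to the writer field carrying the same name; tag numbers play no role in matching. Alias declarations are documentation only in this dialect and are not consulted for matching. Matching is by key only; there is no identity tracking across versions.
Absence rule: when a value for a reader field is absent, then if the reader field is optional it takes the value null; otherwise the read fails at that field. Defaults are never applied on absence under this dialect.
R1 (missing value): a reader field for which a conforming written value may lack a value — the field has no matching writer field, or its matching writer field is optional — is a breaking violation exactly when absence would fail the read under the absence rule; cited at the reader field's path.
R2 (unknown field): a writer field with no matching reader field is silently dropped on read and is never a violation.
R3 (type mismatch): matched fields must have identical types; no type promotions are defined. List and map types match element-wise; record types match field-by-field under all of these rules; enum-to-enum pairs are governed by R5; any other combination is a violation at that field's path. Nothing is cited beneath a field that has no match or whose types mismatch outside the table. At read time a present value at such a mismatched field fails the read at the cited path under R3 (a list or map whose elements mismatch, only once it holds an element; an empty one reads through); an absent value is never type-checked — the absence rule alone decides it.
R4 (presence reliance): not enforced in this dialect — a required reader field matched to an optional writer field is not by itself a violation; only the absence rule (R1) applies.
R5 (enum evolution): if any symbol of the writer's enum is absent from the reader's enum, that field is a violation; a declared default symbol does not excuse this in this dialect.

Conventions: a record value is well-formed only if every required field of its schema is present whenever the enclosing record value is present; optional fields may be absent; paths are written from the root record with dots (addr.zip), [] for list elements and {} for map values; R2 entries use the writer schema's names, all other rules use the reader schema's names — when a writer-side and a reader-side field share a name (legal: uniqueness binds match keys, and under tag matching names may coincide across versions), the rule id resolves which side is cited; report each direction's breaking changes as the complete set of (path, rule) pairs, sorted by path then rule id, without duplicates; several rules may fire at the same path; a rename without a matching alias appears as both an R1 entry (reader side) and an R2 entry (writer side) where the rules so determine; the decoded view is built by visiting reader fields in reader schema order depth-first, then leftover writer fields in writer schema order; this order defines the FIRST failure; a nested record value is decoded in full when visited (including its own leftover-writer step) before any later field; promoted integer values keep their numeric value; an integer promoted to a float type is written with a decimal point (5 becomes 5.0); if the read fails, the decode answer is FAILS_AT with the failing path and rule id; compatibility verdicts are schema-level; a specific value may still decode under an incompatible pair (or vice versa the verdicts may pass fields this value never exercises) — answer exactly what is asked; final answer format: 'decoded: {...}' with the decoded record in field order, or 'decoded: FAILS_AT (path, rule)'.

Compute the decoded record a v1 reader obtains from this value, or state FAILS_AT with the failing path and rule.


arrows below run writer -> reader for Profile
migrating the Profile value to v1:
  tier := "OPEN"
  scores := {"k2": 10.0, "k1": 0.0}
  balance := 3.75
  verified := null (absent, optional -> null)
  quantity := -7
  notes := "kappa"
  latitude := 10.0
  writer score: unknown -> dropped
  writer rating: unknown -> dropped
  => decoded: {"tier": "OPEN", "scores": {"k2": 10.0, "k1": 0.0}, "balance": 3.75, "verified": null, "quantity": -7, "notes": "kappa", "latitude": 10.0}
ruling out the remaining Profile differences:
  field tier in record Profile: optional changed to required -> changes Profile's schema-level verdicts only — the decode of this value is the same
  field latitude in record Profile: required changed to optional -> changes Profile's schema-level verdicts only — the decode of this value is the same
  added field score to record Profile: required float32, tag 29, default 10.0 (in v2 it sits immediately before notes) -> changes Profile's schema-level verdicts only — the decode of this value is the same
  added field rating to record Profile: required float64, tag 32 (in v2 it sits immediately before notes) -> changes Profile's schema-level verdicts only — the decode of this value is the same

decoded: {"tier": "OPEN", "scores": {"k2": 10.0, "k1": 0.0}, "balance": 3.75, "verified": null, "quantity": -7, "notes": "kappa", "latitude": 10.0}


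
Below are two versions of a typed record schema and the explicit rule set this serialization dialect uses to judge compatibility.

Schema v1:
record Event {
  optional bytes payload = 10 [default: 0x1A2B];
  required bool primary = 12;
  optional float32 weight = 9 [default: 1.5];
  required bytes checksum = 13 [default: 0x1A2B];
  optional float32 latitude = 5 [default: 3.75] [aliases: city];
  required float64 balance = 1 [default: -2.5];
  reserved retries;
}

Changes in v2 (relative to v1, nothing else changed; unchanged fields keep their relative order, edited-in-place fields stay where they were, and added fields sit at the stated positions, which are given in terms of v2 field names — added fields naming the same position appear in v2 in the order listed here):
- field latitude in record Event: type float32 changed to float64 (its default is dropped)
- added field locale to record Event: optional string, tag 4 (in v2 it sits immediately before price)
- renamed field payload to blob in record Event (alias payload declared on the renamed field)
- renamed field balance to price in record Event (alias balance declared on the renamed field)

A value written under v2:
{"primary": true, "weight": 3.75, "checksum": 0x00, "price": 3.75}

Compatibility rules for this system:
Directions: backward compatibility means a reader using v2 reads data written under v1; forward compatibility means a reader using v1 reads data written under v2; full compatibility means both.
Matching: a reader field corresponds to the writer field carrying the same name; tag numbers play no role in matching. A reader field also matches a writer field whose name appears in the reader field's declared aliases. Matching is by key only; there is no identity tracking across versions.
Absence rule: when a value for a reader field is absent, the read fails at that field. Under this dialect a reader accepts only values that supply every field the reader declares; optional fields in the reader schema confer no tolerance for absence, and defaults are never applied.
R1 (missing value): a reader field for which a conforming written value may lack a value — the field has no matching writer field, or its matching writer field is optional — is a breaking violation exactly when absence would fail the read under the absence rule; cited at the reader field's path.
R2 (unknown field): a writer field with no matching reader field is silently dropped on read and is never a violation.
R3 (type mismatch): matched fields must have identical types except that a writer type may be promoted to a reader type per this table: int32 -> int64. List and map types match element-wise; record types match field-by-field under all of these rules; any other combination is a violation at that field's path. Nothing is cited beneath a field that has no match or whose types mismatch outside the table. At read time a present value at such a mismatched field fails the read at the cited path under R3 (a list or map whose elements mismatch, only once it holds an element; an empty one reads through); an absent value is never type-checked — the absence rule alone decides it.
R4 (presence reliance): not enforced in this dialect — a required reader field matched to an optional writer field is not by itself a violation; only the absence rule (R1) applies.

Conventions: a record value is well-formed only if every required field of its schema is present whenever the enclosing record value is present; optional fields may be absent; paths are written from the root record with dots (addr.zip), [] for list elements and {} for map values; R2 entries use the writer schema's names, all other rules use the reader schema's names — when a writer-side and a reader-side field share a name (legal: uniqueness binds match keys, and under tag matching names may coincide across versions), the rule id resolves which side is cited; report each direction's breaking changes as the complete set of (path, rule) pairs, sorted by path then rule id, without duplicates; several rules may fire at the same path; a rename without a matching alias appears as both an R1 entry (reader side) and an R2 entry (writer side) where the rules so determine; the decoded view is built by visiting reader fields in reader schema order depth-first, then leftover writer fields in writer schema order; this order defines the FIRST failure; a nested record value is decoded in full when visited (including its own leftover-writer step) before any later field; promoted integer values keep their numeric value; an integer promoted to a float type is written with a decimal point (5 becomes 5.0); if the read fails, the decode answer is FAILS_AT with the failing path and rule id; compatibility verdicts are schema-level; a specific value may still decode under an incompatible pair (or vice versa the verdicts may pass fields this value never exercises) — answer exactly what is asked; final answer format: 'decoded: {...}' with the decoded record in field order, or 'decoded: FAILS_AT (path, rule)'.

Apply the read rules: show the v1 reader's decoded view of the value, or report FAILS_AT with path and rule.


arrows below run writer -> reader for Event
decode walk for Event under reader schema v1:
  read fails at payload under R1 (no fill)
  => FAILS_AT (payload, R1)
remaining Event differences; none change what is asked:
  field latitude in record Event: type float32 changed to float64 (its default is dropped) -> changes Event's schema-level verdicts only — the decode of this value is the same
  added field locale to record Event: optional string, tag 4 (in v2 it sits immediately before price) -> changes Event's schema-level verdicts only — the decode of this value is the same
  renamed field balance to price in record Event (alias balance declared on the renamed field) -> changes Event's schema-level verdicts only — the decode of this value is the same

decoded: FAILS_AT (payload, R1)


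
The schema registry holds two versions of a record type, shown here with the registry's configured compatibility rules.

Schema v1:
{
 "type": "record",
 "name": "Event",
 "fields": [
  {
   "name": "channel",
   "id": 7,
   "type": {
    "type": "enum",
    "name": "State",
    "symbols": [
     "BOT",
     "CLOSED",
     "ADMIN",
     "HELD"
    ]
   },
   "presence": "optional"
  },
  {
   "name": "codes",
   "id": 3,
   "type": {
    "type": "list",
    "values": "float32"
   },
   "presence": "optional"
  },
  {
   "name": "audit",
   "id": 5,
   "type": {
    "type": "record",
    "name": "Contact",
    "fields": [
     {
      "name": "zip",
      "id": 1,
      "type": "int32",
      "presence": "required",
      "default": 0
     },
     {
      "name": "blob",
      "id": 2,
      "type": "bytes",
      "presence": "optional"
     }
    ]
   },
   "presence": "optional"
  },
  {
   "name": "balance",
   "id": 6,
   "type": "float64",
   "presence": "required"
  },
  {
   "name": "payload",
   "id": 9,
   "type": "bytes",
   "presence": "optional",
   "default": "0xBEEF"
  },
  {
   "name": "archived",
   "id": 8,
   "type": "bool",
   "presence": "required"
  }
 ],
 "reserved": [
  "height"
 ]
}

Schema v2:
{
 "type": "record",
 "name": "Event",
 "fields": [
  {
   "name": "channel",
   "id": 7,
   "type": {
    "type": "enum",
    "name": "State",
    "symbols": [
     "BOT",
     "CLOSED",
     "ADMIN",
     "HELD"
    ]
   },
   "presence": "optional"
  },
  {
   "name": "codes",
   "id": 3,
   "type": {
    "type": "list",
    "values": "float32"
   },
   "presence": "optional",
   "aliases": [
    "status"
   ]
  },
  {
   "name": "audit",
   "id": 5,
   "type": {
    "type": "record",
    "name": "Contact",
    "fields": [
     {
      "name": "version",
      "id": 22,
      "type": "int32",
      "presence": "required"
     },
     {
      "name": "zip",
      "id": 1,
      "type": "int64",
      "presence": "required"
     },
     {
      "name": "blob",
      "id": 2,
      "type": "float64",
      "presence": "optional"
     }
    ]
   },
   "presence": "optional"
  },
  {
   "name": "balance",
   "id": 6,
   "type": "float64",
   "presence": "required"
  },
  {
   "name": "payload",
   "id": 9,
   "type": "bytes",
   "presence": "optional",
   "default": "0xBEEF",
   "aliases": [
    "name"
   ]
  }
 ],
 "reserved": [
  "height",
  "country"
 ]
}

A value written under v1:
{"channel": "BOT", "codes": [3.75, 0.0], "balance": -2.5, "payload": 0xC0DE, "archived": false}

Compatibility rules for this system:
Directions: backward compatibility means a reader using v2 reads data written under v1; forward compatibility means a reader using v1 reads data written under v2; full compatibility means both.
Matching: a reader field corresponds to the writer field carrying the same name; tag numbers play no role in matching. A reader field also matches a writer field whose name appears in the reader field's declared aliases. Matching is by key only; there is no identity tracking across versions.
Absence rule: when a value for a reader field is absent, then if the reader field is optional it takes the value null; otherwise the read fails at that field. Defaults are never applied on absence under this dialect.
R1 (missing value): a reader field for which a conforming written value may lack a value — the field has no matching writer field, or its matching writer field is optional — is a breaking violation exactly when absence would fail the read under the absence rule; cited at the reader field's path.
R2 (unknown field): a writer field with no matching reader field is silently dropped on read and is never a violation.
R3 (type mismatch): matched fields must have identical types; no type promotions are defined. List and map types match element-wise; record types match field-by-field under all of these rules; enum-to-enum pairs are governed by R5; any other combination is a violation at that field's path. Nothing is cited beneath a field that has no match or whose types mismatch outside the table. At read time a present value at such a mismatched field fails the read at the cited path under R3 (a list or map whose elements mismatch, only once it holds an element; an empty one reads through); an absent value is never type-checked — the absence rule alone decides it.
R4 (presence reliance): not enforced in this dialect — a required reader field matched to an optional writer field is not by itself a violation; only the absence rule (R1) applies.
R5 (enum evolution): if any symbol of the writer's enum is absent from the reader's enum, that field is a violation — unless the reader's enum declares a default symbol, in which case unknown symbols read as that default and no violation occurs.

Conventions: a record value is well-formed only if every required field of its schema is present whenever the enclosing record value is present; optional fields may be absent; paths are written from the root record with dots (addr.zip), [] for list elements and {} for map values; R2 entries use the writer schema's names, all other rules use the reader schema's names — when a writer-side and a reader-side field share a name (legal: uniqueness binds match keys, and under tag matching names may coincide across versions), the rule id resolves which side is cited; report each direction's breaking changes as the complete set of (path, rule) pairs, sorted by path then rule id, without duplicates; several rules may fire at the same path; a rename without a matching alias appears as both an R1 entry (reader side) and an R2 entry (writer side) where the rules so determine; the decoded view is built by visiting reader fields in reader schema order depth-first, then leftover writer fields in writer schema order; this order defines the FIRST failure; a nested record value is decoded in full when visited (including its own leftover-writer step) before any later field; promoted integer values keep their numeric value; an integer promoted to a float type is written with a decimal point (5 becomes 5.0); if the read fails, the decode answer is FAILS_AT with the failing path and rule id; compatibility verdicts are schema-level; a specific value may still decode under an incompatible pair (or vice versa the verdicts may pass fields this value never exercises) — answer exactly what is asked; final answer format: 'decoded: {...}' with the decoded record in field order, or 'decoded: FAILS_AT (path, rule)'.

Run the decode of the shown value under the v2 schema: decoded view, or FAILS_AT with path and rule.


each type pair in Event: writer, then reader
decode (reader v2):
  channel := "BOT"
  codes := [3.75, 0.0]
  audit := null (absent, optional -> null)
  balance := -2.5
  payload := 0xC0DE
  writer archived: unknown -> dropped
  => decoded: {"channel": "BOT", "codes": [3.75, 0.0], "audit": null, "balance": -2.5, "payload": 0xC0DE}
the rest of the Event diff is inert for this question:
  field blob in record Contact: type bytes changed to float64 -> a verdict-level change on Event — the shown value reads the same
  field zip in record Contact: type int32 changed to int64 (its default is dropped) -> a verdict-level change on Event — the shown value reads the same
  added field version to record Contact: required int32, tag 22 (in v2 it sits immediately before zip) -> a verdict-level change on Event — the shown value reads the same

decoded: {"channel": "BOT", "codes": [3.75, 0.0], "audit": null, "balance": -2.5, "payload": 0xC0DE}


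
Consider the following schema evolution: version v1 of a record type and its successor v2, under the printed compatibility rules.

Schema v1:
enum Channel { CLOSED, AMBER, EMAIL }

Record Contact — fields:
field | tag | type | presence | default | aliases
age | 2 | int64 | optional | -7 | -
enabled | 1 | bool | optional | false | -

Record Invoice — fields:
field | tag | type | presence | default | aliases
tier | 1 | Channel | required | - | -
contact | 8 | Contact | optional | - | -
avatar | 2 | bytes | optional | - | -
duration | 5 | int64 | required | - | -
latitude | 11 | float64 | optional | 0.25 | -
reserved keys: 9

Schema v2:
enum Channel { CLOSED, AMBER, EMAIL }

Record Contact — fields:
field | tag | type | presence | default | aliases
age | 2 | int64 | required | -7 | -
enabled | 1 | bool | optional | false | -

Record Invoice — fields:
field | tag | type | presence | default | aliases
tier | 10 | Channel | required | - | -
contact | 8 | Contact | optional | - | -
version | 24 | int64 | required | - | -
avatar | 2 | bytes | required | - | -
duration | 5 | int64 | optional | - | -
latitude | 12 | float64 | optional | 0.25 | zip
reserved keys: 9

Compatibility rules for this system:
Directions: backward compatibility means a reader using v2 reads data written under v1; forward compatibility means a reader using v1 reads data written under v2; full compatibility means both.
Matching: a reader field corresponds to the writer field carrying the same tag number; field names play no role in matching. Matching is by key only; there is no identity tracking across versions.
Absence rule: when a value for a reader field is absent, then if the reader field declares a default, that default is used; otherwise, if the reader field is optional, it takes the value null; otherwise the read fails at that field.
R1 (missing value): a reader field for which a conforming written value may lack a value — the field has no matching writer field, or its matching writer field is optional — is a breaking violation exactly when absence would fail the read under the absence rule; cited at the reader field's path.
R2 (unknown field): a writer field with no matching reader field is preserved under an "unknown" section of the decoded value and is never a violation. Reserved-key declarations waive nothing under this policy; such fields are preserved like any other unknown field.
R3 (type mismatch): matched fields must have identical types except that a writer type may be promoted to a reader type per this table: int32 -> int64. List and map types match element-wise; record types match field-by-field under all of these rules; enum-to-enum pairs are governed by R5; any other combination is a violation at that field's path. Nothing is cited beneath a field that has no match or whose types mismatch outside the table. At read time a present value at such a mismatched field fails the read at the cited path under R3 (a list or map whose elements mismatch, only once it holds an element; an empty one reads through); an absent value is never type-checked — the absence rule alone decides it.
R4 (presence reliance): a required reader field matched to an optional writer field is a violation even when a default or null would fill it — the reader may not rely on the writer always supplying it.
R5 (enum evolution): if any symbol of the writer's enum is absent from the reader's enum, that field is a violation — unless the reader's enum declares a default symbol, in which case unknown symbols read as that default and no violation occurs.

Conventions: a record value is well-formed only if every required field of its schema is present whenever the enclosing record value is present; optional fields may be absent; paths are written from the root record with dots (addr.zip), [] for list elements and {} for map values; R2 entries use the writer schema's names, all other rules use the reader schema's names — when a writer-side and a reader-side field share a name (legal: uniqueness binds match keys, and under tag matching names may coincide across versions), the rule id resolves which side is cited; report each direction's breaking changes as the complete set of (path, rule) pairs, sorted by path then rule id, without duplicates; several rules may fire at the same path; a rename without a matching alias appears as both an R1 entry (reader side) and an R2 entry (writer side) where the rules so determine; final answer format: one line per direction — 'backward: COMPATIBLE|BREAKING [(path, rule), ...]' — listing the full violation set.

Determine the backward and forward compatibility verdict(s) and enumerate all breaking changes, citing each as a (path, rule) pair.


the writer's type comes first in each Invoice pair
backward pass over Invoice, reader schema v2, writer schema v1:
  tier has no writer counterpart
  contact <- contact (Contact -> Contact, writer optional)
  version has no writer counterpart
  avatar <- avatar (bytes -> bytes, writer optional)
  duration <- duration (int64 -> int64, writer required)
  latitude has no writer counterpart
  writer tier: unknown to reader
  writer latitude: unknown to reader
  contact.age <- contact.age (int64 -> int64, writer optional)
  contact.enabled <- contact.enabled (bool -> bool, writer optional)
  rule R1 violated at avatar
  rule R4 violated at avatar
  rule R4 violated at contact.age
  rule R1 violated at tier
  rule R1 violated at version
  backward on Invoice therefore BREAKING (5)
forward pass over Invoice, reader schema v1, writer schema v2:
  tier has no writer counterpart
  contact <- contact (Contact -> Contact, writer optional)
  avatar <- avatar (bytes -> bytes, writer required)
  duration <- duration (int64 -> int64, writer optional)
  latitude has no writer counterpart
  writer tier: unknown to reader
  writer version: unknown to reader
  writer latitude: unknown to reader
  contact.age <- contact.age (int64 -> int64, writer required)
  contact.enabled <- contact.enabled (bool -> bool, writer optional)
  rule R1 violated at duration
  rule R4 violated at duration
  rule R1 violated at tier
  forward on Invoice therefore BREAKING (3)

backward: BREAKING [(avatar, R1), (avatar, R4), (contact.age, R4), (tier, R1), (version, R1)]; forward: BREAKING [(duration, R1), (duration, R4), (tier, R1)]
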